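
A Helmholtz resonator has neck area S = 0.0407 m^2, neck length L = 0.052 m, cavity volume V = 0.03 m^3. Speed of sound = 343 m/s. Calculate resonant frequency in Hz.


Given values:
  S = 0.0407 m^2, L = 0.052 m, V = 0.03 m^3, c = 343 m/s
Formula: f = (c / (2*pi)) * sqrt(S / (V * L))
Compute V * L = 0.03 * 0.052 = 0.00156
Compute S / (V * L) = 0.0407 / 0.00156 = 26.0897
Compute sqrt(26.0897) = 5.107808
Compute c / (2*pi) = 343 / 6.283185 = 54.590148
f = 54.590148 * 5.107808 = 278.84

278.84 Hz


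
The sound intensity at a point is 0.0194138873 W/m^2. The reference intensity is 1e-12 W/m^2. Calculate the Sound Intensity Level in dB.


Given values:
  I = 0.0194138873 W/m^2
  I_ref = 1e-12 W/m^2
Formula: SIL = 10 * log10(I / I_ref)
Compute ratio: I / I_ref = 19413887300
Compute log10: log10(19413887300) = 10.288113
Multiply: SIL = 10 * 10.288113 = 102.88

102.88 dB


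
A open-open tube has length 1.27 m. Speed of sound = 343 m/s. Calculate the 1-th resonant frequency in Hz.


Given values:
  Tube type: open-open, L = 1.27 m, c = 343 m/s, n = 1
Formula: f_n = n * c / (2 * L)
Compute 2 * L = 2 * 1.27 = 2.54
f = 1 * 343 / 2.54
f = 135.04

135.04 Hz


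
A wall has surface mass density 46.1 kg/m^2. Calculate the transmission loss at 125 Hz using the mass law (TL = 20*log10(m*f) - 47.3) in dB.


Given values:
  m = 46.1 kg/m^2, f = 125 Hz
Formula: TL = 20 * log10(m * f) - 47.3
Compute m * f = 46.1 * 125 = 5762.5
Compute log10(5762.5) = 3.760611
Compute 20 * 3.760611 = 75.2122
TL = 75.2122 - 47.3 = 27.91

27.91 dB


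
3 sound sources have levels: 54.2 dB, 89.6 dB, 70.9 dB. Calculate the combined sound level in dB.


Formula: L_total = 10 * log10( sum(10^(Li/10)) )
  Source 1: 10^(54.2/10) = 263026.7992
  Source 2: 10^(89.6/10) = 912010839.3559
  Source 3: 10^(70.9/10) = 12302687.7081
Sum of linear values = 924576553.8632
L_total = 10 * log10(924576553.8632) = 89.66

89.66 dB


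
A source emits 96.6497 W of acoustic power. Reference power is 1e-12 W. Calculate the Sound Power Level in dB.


Given values:
  W = 96.6497 W
  W_ref = 1e-12 W
Formula: SWL = 10 * log10(W / W_ref)
Compute ratio: W / W_ref = 96649700000000
Compute log10: log10(96649700000000) = 13.985201
Multiply: SWL = 10 * 13.985201 = 139.85

139.85 dB


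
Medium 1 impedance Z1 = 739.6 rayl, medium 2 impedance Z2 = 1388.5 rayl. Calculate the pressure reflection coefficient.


Given values:
  Z1 = 739.6 rayl, Z2 = 1388.5 rayl
Formula: R = (Z2 - Z1) / (Z2 + Z1)
Numerator: Z2 - Z1 = 1388.5 - 739.6 = 648.9
Denominator: Z2 + Z1 = 1388.5 + 739.6 = 2128.1
R = 648.9 / 2128.1 = 0.3049

0.3049


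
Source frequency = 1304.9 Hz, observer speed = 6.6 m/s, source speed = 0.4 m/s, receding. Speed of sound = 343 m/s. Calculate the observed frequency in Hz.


Given values:
  f_s = 1304.9 Hz, v_o = 6.6 m/s, v_s = 0.4 m/s
  Direction: receding
Formula: f_o = f_s * (c - v_o) / (c + v_s)
Numerator: c - v_o = 343 - 6.6 = 336.4
Denominator: c + v_s = 343 + 0.4 = 343.4
f_o = 1304.9 * 336.4 / 343.4 = 1278.3

1278.3 Hz


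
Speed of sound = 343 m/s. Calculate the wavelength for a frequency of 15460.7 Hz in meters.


Given values:
  c = 343 m/s, f = 15460.7 Hz
Formula: lambda = c / f
lambda = 343 / 15460.7
lambda = 0.0222

0.0222 m


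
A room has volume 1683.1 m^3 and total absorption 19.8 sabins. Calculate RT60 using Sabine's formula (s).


Given values:
  V = 1683.1 m^3
  A = 19.8 sabins
Formula: RT60 = 0.161 * V / A
Numerator: 0.161 * 1683.1 = 270.9791
RT60 = 270.9791 / 19.8 = 13.686

13.686 s


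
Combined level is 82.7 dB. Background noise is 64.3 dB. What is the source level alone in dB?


Given values:
  L_total = 82.7 dB, L_bg = 64.3 dB
Formula: L_source = 10 * log10(10^(L_total/10) - 10^(L_bg/10))
Convert to linear:
  10^(82.7/10) = 186208713.6663
  10^(64.3/10) = 2691534.8039
Difference: 186208713.6663 - 2691534.8039 = 183517178.8624
L_source = 10 * log10(183517178.8624) = 82.64

82.64 dB


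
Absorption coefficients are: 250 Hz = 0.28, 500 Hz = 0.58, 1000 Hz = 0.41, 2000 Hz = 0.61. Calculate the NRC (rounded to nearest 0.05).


Given values:
  a_250 = 0.28, a_500 = 0.58
  a_1000 = 0.41, a_2000 = 0.61
Formula: NRC = (a250 + a500 + a1000 + a2000) / 4
Sum = 0.28 + 0.58 + 0.41 + 0.61 = 1.88
NRC = 1.88 / 4 = 0.47
Rounded to nearest 0.05: 0.45

0.45


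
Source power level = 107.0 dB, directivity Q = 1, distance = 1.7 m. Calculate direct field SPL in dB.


Given values:
  Lw = 107.0 dB, Q = 1, r = 1.7 m
Formula: SPL = Lw + 10 * log10(Q / (4 * pi * r^2))
Compute 4 * pi * r^2 = 4 * pi * 1.7^2 = 36.3168
Compute Q / denom = 1 / 36.3168 = 0.02753547
Compute 10 * log10(0.02753547) = -15.6011
SPL = 107.0 + (-15.6011) = 91.4

91.4 dB


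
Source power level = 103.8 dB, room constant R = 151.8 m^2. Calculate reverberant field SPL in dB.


Given values:
  Lw = 103.8 dB, R = 151.8 m^2
Formula: SPL = Lw + 10 * log10(4 / R)
Compute 4 / R = 4 / 151.8 = 0.02635
Compute 10 * log10(0.02635) = -15.7922
SPL = 103.8 + (-15.7922) = 88.01

88.01 dB


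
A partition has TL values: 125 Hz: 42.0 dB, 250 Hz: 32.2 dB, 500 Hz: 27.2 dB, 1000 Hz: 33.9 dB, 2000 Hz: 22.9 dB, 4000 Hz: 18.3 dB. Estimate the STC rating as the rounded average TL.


Given TL values at each frequency:
  125 Hz: 42.0 dB
  250 Hz: 32.2 dB
  500 Hz: 27.2 dB
  1000 Hz: 33.9 dB
  2000 Hz: 22.9 dB
  4000 Hz: 18.3 dB
Formula: STC ~ round(average of TL values)
Sum = 42.0 + 32.2 + 27.2 + 33.9 + 22.9 + 18.3 = 176.5
Average = 176.5 / 6 = 29.42
Rounded: 29

29


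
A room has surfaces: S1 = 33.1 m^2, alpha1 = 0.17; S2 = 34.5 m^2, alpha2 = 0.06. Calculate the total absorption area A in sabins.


Given surfaces:
  Surface 1: 33.1 * 0.17 = 5.627
  Surface 2: 34.5 * 0.06 = 2.07
Formula: A = sum(Si * alpha_i)
A = 5.627 + 2.07
A = 7.7

7.7 sabins


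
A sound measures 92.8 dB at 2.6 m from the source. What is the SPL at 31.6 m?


Given values:
  SPL1 = 92.8 dB, r1 = 2.6 m, r2 = 31.6 m
Formula: SPL2 = SPL1 - 20 * log10(r2 / r1)
Compute ratio: r2 / r1 = 31.6 / 2.6 = 12.1538
Compute log10: log10(12.1538) = 1.084712
Compute drop: 20 * 1.084712 = 21.6942
SPL2 = 92.8 - 21.6942 = 71.11

71.11 dB


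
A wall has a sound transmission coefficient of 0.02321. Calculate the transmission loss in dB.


Given values:
  tau = 0.02321
Formula: TL = 10 * log10(1 / tau)
Compute 1 / tau = 1 / 0.02321 = 43.0849
Compute log10(43.0849) = 1.634325
TL = 10 * 1.634325 = 16.34

16.34 dB


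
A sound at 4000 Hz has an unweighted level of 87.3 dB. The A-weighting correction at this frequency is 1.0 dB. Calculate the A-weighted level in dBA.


Given values:
  SPL = 87.3 dB
  A-weighting at 4000 Hz = 1.0 dB
Formula: L_A = SPL + A_weight
L_A = 87.3 + (1.0)
L_A = 88.3

88.3 dBA


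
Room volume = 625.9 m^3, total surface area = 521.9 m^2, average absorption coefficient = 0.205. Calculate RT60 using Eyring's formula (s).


Given values:
  V = 625.9 m^3, S = 521.9 m^2, alpha = 0.205
Formula: RT60 = 0.161 * V / (-S * ln(1 - alpha))
Compute ln(1 - 0.205) = ln(0.795) = -0.229413
Denominator: -521.9 * -0.229413 = 119.7306
Numerator: 0.161 * 625.9 = 100.7699
RT60 = 100.7699 / 119.7306 = 0.842

0.842 s


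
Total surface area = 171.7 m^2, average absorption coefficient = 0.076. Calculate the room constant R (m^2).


Given values:
  S = 171.7 m^2, alpha = 0.076
Formula: R = S * alpha / (1 - alpha)
Numerator: 171.7 * 0.076 = 13.0492
Denominator: 1 - 0.076 = 0.924
R = 13.0492 / 0.924 = 14.12

14.12 m^2


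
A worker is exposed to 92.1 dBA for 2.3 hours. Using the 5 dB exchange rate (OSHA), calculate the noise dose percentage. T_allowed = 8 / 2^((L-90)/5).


Given values:
  L = 92.1 dBA, T = 2.3 hours
Formula: T_allowed = 8 / 2^((L - 90) / 5)
Compute exponent: (92.1 - 90) / 5 = 0.42
Compute 2^(0.42) = 1.337928
T_allowed = 8 / 1.337928 = 5.979395 hours
Dose = (T / T_allowed) * 100
Dose = (2.3 / 5.979395) * 100 = 38.47

38.47 %


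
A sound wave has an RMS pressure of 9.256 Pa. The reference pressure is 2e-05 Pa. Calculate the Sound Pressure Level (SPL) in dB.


Given values:
  p = 9.256 Pa
  p_ref = 2e-05 Pa
Formula: SPL = 20 * log10(p / p_ref)
Compute ratio: p / p_ref = 9.256 / 2e-05 = 462800
Compute log10: log10(462800) = 5.665393
Multiply: SPL = 20 * 5.665393 = 113.31

113.31 dB


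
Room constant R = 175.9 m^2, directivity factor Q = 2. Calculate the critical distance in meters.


Given values:
  R = 175.9 m^2, Q = 2
Formula: d_c = 0.141 * sqrt(Q * R)
Compute Q * R = 2 * 175.9 = 351.8
Compute sqrt(351.8) = 18.7563
d_c = 0.141 * 18.7563 = 2.645

2.645 m


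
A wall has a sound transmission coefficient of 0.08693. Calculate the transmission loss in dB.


Given values:
  tau = 0.08693
Formula: TL = 10 * log10(1 / tau)
Compute 1 / tau = 1 / 0.08693 = 11.5035
Compute log10(11.5035) = 1.06083
TL = 10 * 1.06083 = 10.61

10.61 dB


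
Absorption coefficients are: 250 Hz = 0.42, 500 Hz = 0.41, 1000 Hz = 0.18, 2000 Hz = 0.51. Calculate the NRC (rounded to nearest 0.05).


Given values:
  a_250 = 0.42, a_500 = 0.41
  a_1000 = 0.18, a_2000 = 0.51
Formula: NRC = (a250 + a500 + a1000 + a2000) / 4
Sum = 0.42 + 0.41 + 0.18 + 0.51 = 1.52
NRC = 1.52 / 4 = 0.38
Rounded to nearest 0.05: 0.4

0.4


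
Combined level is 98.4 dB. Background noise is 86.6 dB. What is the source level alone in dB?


Given values:
  L_total = 98.4 dB, L_bg = 86.6 dB
Formula: L_source = 10 * log10(10^(L_total/10) - 10^(L_bg/10))
Convert to linear:
  10^(98.4/10) = 6918309709.1894
  10^(86.6/10) = 457088189.6149
Difference: 6918309709.1894 - 457088189.6149 = 6461221519.5745
L_source = 10 * log10(6461221519.5745) = 98.1

98.1 dB


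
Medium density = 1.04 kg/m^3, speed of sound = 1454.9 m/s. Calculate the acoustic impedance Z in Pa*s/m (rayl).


Given values:
  rho = 1.04 kg/m^3
  c = 1454.9 m/s
Formula: Z = rho * c
Z = 1.04 * 1454.9
Z = 1513.1

1513.1 rayl


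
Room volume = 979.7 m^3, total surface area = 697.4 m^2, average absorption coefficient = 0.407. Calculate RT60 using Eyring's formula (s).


Given values:
  V = 979.7 m^3, S = 697.4 m^2, alpha = 0.407
Formula: RT60 = 0.161 * V / (-S * ln(1 - alpha))
Compute ln(1 - 0.407) = ln(0.593) = -0.522561
Denominator: -697.4 * -0.522561 = 364.434
Numerator: 0.161 * 979.7 = 157.7317
RT60 = 157.7317 / 364.434 = 0.433

0.433 s


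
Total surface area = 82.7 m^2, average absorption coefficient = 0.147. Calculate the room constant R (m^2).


Given values:
  S = 82.7 m^2, alpha = 0.147
Formula: R = S * alpha / (1 - alpha)
Numerator: 82.7 * 0.147 = 12.1569
Denominator: 1 - 0.147 = 0.853
R = 12.1569 / 0.853 = 14.25

14.25 m^2


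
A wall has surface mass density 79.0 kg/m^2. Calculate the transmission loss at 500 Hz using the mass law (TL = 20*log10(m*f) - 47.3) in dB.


Given values:
  m = 79.0 kg/m^2, f = 500 Hz
Formula: TL = 20 * log10(m * f) - 47.3
Compute m * f = 79.0 * 500 = 39500.0
Compute log10(39500.0) = 4.596597
Compute 20 * 4.596597 = 91.9319
TL = 91.9319 - 47.3 = 44.63

44.63 dB


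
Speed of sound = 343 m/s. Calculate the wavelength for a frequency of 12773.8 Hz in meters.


Given values:
  c = 343 m/s, f = 12773.8 Hz
Formula: lambda = c / f
lambda = 343 / 12773.8
lambda = 0.0269

0.0269 m


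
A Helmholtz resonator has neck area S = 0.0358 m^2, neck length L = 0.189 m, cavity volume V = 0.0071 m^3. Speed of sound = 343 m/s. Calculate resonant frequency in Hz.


Given values:
  S = 0.0358 m^2, L = 0.189 m, V = 0.0071 m^3, c = 343 m/s
Formula: f = (c / (2*pi)) * sqrt(S / (V * L))
Compute V * L = 0.0071 * 0.189 = 0.0013419
Compute S / (V * L) = 0.0358 / 0.0013419 = 26.6786
Compute sqrt(26.6786) = 5.165133
Compute c / (2*pi) = 343 / 6.283185 = 54.590148
f = 54.590148 * 5.165133 = 281.97

281.97 Hz


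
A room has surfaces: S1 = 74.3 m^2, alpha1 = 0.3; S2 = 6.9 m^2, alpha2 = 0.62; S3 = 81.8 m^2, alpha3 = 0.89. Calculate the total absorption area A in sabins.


Given surfaces:
  Surface 1: 74.3 * 0.3 = 22.29
  Surface 2: 6.9 * 0.62 = 4.278
  Surface 3: 81.8 * 0.89 = 72.802
Formula: A = sum(Si * alpha_i)
A = 22.29 + 4.278 + 72.802
A = 99.37

99.37 sabins


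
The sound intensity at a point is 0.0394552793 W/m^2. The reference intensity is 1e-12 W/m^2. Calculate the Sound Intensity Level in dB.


Given values:
  I = 0.0394552793 W/m^2
  I_ref = 1e-12 W/m^2
Formula: SIL = 10 * log10(I / I_ref)
Compute ratio: I / I_ref = 39455279300
Compute log10: log10(39455279300) = 10.596105
Multiply: SIL = 10 * 10.596105 = 105.96

105.96 dB


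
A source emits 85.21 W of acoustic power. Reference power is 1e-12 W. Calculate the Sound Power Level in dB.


Given values:
  W = 85.21 W
  W_ref = 1e-12 W
Formula: SWL = 10 * log10(W / W_ref)
Compute ratio: W / W_ref = 85210000000000
Compute log10: log10(85210000000000) = 13.930491
Multiply: SWL = 10 * 13.930491 = 139.3

139.3 dB


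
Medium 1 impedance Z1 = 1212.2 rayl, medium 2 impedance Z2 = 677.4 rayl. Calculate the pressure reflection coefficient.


Given values:
  Z1 = 1212.2 rayl, Z2 = 677.4 rayl
Formula: R = (Z2 - Z1) / (Z2 + Z1)
Numerator: Z2 - Z1 = 677.4 - 1212.2 = -534.8
Denominator: Z2 + Z1 = 677.4 + 1212.2 = 1889.6
R = -534.8 / 1889.6 = -0.283

-0.283


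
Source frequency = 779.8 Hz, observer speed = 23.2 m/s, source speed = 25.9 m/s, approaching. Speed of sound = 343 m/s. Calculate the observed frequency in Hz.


Given values:
  f_s = 779.8 Hz, v_o = 23.2 m/s, v_s = 25.9 m/s
  Direction: approaching
Formula: f_o = f_s * (c + v_o) / (c - v_s)
Numerator: c + v_o = 343 + 23.2 = 366.2
Denominator: c - v_s = 343 - 25.9 = 317.1
f_o = 779.8 * 366.2 / 317.1 = 900.54

900.54 Hz


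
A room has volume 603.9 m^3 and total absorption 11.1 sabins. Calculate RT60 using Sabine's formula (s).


Given values:
  V = 603.9 m^3
  A = 11.1 sabins
Formula: RT60 = 0.161 * V / A
Numerator: 0.161 * 603.9 = 97.2279
RT60 = 97.2279 / 11.1 = 8.759

8.759 s


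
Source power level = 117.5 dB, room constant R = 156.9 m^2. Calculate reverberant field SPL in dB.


Given values:
  Lw = 117.5 dB, R = 156.9 m^2
Formula: SPL = Lw + 10 * log10(4 / R)
Compute 4 / R = 4 / 156.9 = 0.025494
Compute 10 * log10(0.025494) = -15.9356
SPL = 117.5 + (-15.9356) = 101.56

101.56 dB


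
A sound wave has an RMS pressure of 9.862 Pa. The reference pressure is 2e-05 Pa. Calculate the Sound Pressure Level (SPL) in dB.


Given values:
  p = 9.862 Pa
  p_ref = 2e-05 Pa
Formula: SPL = 20 * log10(p / p_ref)
Compute ratio: p / p_ref = 9.862 / 2e-05 = 493100
Compute log10: log10(493100) = 5.692935
Multiply: SPL = 20 * 5.692935 = 113.86

113.86 dB


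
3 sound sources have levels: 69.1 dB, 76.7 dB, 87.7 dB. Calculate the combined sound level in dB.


Formula: L_total = 10 * log10( sum(10^(Li/10)) )
  Source 1: 10^(69.1/10) = 8128305.1616
  Source 2: 10^(76.7/10) = 46773514.1287
  Source 3: 10^(87.7/10) = 588843655.3556
Sum of linear values = 643745474.6459
L_total = 10 * log10(643745474.6459) = 88.09

88.09 dB


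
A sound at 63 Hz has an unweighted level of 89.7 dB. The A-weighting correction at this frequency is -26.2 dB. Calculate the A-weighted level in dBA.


Given values:
  SPL = 89.7 dB
  A-weighting at 63 Hz = -26.2 dB
Formula: L_A = SPL + A_weight
L_A = 89.7 + (-26.2)
L_A = 63.5

63.5 dBA


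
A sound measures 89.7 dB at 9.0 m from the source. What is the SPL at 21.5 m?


Given values:
  SPL1 = 89.7 dB, r1 = 9.0 m, r2 = 21.5 m
Formula: SPL2 = SPL1 - 20 * log10(r2 / r1)
Compute ratio: r2 / r1 = 21.5 / 9.0 = 2.3889
Compute log10: log10(2.3889) = 0.378198
Compute drop: 20 * 0.378198 = 7.564
SPL2 = 89.7 - 7.564 = 82.14

82.14 dB


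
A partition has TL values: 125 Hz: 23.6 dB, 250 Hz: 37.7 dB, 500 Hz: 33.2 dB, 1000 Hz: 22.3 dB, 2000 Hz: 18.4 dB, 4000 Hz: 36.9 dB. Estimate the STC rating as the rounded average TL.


Given TL values at each frequency:
  125 Hz: 23.6 dB
  250 Hz: 37.7 dB
  500 Hz: 33.2 dB
  1000 Hz: 22.3 dB
  2000 Hz: 18.4 dB
  4000 Hz: 36.9 dB
Formula: STC ~ round(average of TL values)
Sum = 23.6 + 37.7 + 33.2 + 22.3 + 18.4 + 36.9 = 172.1
Average = 172.1 / 6 = 28.68
Rounded: 29

29


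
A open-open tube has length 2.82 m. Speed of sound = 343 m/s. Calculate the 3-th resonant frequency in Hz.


Given values:
  Tube type: open-open, L = 2.82 m, c = 343 m/s, n = 3
Formula: f_n = n * c / (2 * L)
Compute 2 * L = 2 * 2.82 = 5.64
f = 3 * 343 / 5.64
f = 182.45

182.45 Hz


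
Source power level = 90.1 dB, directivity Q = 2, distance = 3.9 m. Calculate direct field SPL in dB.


Given values:
  Lw = 90.1 dB, Q = 2, r = 3.9 m
Formula: SPL = Lw + 10 * log10(Q / (4 * pi * r^2))
Compute 4 * pi * r^2 = 4 * pi * 3.9^2 = 191.1345
Compute Q / denom = 2 / 191.1345 = 0.01046384
Compute 10 * log10(0.01046384) = -19.8031
SPL = 90.1 + (-19.8031) = 70.3

70.3 dB


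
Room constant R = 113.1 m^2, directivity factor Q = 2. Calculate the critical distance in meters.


Given values:
  R = 113.1 m^2, Q = 2
Formula: d_c = 0.141 * sqrt(Q * R)
Compute Q * R = 2 * 113.1 = 226.2
Compute sqrt(226.2) = 15.0399
d_c = 0.141 * 15.0399 = 2.121

2.121 m


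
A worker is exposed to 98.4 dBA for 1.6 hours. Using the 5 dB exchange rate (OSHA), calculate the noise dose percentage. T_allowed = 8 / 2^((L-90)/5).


Given values:
  L = 98.4 dBA, T = 1.6 hours
Formula: T_allowed = 8 / 2^((L - 90) / 5)
Compute exponent: (98.4 - 90) / 5 = 1.68
Compute 2^(1.68) = 3.20428
T_allowed = 8 / 3.20428 = 2.496661 hours
Dose = (T / T_allowed) * 100
Dose = (1.6 / 2.496661) * 100 = 64.09

64.09 %


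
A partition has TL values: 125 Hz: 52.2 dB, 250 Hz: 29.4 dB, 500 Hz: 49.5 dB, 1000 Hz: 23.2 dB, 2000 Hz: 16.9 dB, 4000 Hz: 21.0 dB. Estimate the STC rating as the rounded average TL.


Given TL values at each frequency:
  125 Hz: 52.2 dB
  250 Hz: 29.4 dB
  500 Hz: 49.5 dB
  1000 Hz: 23.2 dB
  2000 Hz: 16.9 dB
  4000 Hz: 21.0 dB
Formula: STC ~ round(average of TL values)
Sum = 52.2 + 29.4 + 49.5 + 23.2 + 16.9 + 21.0 = 192.2
Average = 192.2 / 6 = 32.03
Rounded: 32

32


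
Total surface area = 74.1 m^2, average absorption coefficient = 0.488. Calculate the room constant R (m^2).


Given values:
  S = 74.1 m^2, alpha = 0.488
Formula: R = S * alpha / (1 - alpha)
Numerator: 74.1 * 0.488 = 36.1608
Denominator: 1 - 0.488 = 0.512
R = 36.1608 / 0.512 = 70.63

70.63 m^2


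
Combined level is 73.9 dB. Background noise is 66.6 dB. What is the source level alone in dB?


Given values:
  L_total = 73.9 dB, L_bg = 66.6 dB
Formula: L_source = 10 * log10(10^(L_total/10) - 10^(L_bg/10))
Convert to linear:
  10^(73.9/10) = 24547089.1569
  10^(66.6/10) = 4570881.8961
Difference: 24547089.1569 - 4570881.8961 = 19976207.2608
L_source = 10 * log10(19976207.2608) = 73.01

73.01 dB


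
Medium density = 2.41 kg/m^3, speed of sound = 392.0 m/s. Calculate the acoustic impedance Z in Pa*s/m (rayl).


Given values:
  rho = 2.41 kg/m^3
  c = 392.0 m/s
Formula: Z = rho * c
Z = 2.41 * 392.0
Z = 944.72

944.72 rayl


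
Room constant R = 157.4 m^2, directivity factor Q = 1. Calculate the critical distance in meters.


Given values:
  R = 157.4 m^2, Q = 1
Formula: d_c = 0.141 * sqrt(Q * R)
Compute Q * R = 1 * 157.4 = 157.4
Compute sqrt(157.4) = 12.5459
d_c = 0.141 * 12.5459 = 1.769

1.769 m


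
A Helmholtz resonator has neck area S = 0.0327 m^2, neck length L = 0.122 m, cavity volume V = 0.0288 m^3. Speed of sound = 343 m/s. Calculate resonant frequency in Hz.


Given values:
  S = 0.0327 m^2, L = 0.122 m, V = 0.0288 m^3, c = 343 m/s
Formula: f = (c / (2*pi)) * sqrt(S / (V * L))
Compute V * L = 0.0288 * 0.122 = 0.0035136
Compute S / (V * L) = 0.0327 / 0.0035136 = 9.3067
Compute sqrt(9.3067) = 3.050688
Compute c / (2*pi) = 343 / 6.283185 = 54.590148
f = 54.590148 * 3.050688 = 166.54

166.54 Hz


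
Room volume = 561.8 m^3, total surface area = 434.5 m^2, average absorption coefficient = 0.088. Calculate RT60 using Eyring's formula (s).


Given values:
  V = 561.8 m^3, S = 434.5 m^2, alpha = 0.088
Formula: RT60 = 0.161 * V / (-S * ln(1 - alpha))
Compute ln(1 - 0.088) = ln(0.912) = -0.092115
Denominator: -434.5 * -0.092115 = 40.024
Numerator: 0.161 * 561.8 = 90.4498
RT60 = 90.4498 / 40.024 = 2.26

2.26 s


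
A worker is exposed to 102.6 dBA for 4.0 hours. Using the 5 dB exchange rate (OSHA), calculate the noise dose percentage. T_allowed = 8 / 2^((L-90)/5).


Given values:
  L = 102.6 dBA, T = 4.0 hours
Formula: T_allowed = 8 / 2^((L - 90) / 5)
Compute exponent: (102.6 - 90) / 5 = 2.52
Compute 2^(2.52) = 5.735821
T_allowed = 8 / 5.735821 = 1.394744 hours
Dose = (T / T_allowed) * 100
Dose = (4.0 / 1.394744) * 100 = 286.79

286.79 %


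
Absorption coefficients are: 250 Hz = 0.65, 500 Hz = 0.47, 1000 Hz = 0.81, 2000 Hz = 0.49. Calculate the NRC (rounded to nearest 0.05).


Given values:
  a_250 = 0.65, a_500 = 0.47
  a_1000 = 0.81, a_2000 = 0.49
Formula: NRC = (a250 + a500 + a1000 + a2000) / 4
Sum = 0.65 + 0.47 + 0.81 + 0.49 = 2.42
NRC = 2.42 / 4 = 0.605
Rounded to nearest 0.05: 0.6

0.6


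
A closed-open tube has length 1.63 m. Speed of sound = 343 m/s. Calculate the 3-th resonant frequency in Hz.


Given values:
  Tube type: closed-open, L = 1.63 m, c = 343 m/s, n = 3
Formula: f_n = (2n - 1) * c / (4 * L)
Compute 2n - 1 = 2*3 - 1 = 5
Compute 4 * L = 4 * 1.63 = 6.52
f = 5 * 343 / 6.52
f = 263.04

263.04 Hz


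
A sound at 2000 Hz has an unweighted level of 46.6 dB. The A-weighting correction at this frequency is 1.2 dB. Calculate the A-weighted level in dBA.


Given values:
  SPL = 46.6 dB
  A-weighting at 2000 Hz = 1.2 dB
Formula: L_A = SPL + A_weight
L_A = 46.6 + (1.2)
L_A = 47.8

47.8 dBA


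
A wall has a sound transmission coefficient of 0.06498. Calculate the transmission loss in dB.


Given values:
  tau = 0.06498
Formula: TL = 10 * log10(1 / tau)
Compute 1 / tau = 1 / 0.06498 = 15.3894
Compute log10(15.3894) = 1.187222
TL = 10 * 1.187222 = 11.87

11.87 dB


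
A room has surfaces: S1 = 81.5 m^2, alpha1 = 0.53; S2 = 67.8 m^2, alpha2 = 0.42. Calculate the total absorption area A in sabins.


Given surfaces:
  Surface 1: 81.5 * 0.53 = 43.195
  Surface 2: 67.8 * 0.42 = 28.476
Formula: A = sum(Si * alpha_i)
A = 43.195 + 28.476
A = 71.67

71.67 sabins


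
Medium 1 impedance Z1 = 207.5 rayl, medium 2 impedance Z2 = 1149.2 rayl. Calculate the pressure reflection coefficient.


Given values:
  Z1 = 207.5 rayl, Z2 = 1149.2 rayl
Formula: R = (Z2 - Z1) / (Z2 + Z1)
Numerator: Z2 - Z1 = 1149.2 - 207.5 = 941.7
Denominator: Z2 + Z1 = 1149.2 + 207.5 = 1356.7
R = 941.7 / 1356.7 = 0.6941

0.6941


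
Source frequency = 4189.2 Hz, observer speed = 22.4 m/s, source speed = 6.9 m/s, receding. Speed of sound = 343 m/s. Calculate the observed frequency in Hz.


Given values:
  f_s = 4189.2 Hz, v_o = 22.4 m/s, v_s = 6.9 m/s
  Direction: receding
Formula: f_o = f_s * (c - v_o) / (c + v_s)
Numerator: c - v_o = 343 - 22.4 = 320.6
Denominator: c + v_s = 343 + 6.9 = 349.9
f_o = 4189.2 * 320.6 / 349.9 = 3838.4

3838.4 Hz


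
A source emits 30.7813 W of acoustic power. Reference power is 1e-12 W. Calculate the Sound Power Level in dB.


Given values:
  W = 30.7813 W
  W_ref = 1e-12 W
Formula: SWL = 10 * log10(W / W_ref)
Compute ratio: W / W_ref = 30781300000000
Compute log10: log10(30781300000000) = 13.488287
Multiply: SWL = 10 * 13.488287 = 134.88

134.88 dB


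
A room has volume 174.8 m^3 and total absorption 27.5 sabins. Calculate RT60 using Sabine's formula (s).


Given values:
  V = 174.8 m^3
  A = 27.5 sabins
Formula: RT60 = 0.161 * V / A
Numerator: 0.161 * 174.8 = 28.1428
RT60 = 28.1428 / 27.5 = 1.023

1.023 s


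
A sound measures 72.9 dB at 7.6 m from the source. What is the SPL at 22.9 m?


Given values:
  SPL1 = 72.9 dB, r1 = 7.6 m, r2 = 22.9 m
Formula: SPL2 = SPL1 - 20 * log10(r2 / r1)
Compute ratio: r2 / r1 = 22.9 / 7.6 = 3.0132
Compute log10: log10(3.0132) = 0.479028
Compute drop: 20 * 0.479028 = 9.5806
SPL2 = 72.9 - 9.5806 = 63.32

63.32 dB


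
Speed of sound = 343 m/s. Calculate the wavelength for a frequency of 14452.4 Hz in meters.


Given values:
  c = 343 m/s, f = 14452.4 Hz
Formula: lambda = c / f
lambda = 343 / 14452.4
lambda = 0.0237

0.0237 m


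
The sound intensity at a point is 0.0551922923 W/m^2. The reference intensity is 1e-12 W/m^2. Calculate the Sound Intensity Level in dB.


Given values:
  I = 0.0551922923 W/m^2
  I_ref = 1e-12 W/m^2
Formula: SIL = 10 * log10(I / I_ref)
Compute ratio: I / I_ref = 55192292300
Compute log10: log10(55192292300) = 10.741878
Multiply: SIL = 10 * 10.741878 = 107.42

107.42 dB


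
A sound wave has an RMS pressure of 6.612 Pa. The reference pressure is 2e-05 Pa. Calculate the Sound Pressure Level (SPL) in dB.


Given values:
  p = 6.612 Pa
  p_ref = 2e-05 Pa
Formula: SPL = 20 * log10(p / p_ref)
Compute ratio: p / p_ref = 6.612 / 2e-05 = 330600
Compute log10: log10(330600) = 5.519303
Multiply: SPL = 20 * 5.519303 = 110.39

110.39 dB


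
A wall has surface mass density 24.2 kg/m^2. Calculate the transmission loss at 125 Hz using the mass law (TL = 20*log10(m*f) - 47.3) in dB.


Given values:
  m = 24.2 kg/m^2, f = 125 Hz
Formula: TL = 20 * log10(m * f) - 47.3
Compute m * f = 24.2 * 125 = 3025.0
Compute log10(3025.0) = 3.480725
Compute 20 * 3.480725 = 69.6145
TL = 69.6145 - 47.3 = 22.31

22.31 dB


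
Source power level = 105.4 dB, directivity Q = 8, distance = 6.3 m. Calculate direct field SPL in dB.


Given values:
  Lw = 105.4 dB, Q = 8, r = 6.3 m
Formula: SPL = Lw + 10 * log10(Q / (4 * pi * r^2))
Compute 4 * pi * r^2 = 4 * pi * 6.3^2 = 498.7592
Compute Q / denom = 8 / 498.7592 = 0.0160398
Compute 10 * log10(0.0160398) = -17.948
SPL = 105.4 + (-17.948) = 87.45

87.45 dB


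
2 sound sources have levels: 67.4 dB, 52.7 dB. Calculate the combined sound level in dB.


Formula: L_total = 10 * log10( sum(10^(Li/10)) )
  Source 1: 10^(67.4/10) = 5495408.7386
  Source 2: 10^(52.7/10) = 186208.7137
Sum of linear values = 5681617.4523
L_total = 10 * log10(5681617.4523) = 67.54

67.54 dB


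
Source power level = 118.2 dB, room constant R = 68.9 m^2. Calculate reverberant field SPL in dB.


Given values:
  Lw = 118.2 dB, R = 68.9 m^2
Formula: SPL = Lw + 10 * log10(4 / R)
Compute 4 / R = 4 / 68.9 = 0.058055
Compute 10 * log10(0.058055) = -12.3616
SPL = 118.2 + (-12.3616) = 105.84

105.84 dB


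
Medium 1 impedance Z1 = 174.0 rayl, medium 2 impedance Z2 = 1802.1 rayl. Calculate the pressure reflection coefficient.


Given values:
  Z1 = 174.0 rayl, Z2 = 1802.1 rayl
Formula: R = (Z2 - Z1) / (Z2 + Z1)
Numerator: Z2 - Z1 = 1802.1 - 174.0 = 1628.1
Denominator: Z2 + Z1 = 1802.1 + 174.0 = 1976.1
R = 1628.1 / 1976.1 = 0.8239

0.8239


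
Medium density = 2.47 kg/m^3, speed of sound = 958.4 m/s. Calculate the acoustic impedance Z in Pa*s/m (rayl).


Given values:
  rho = 2.47 kg/m^3
  c = 958.4 m/s
Formula: Z = rho * c
Z = 2.47 * 958.4
Z = 2367.25

2367.25 rayl


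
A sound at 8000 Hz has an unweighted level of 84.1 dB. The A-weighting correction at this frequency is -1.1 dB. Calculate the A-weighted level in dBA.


Given values:
  SPL = 84.1 dB
  A-weighting at 8000 Hz = -1.1 dB
Formula: L_A = SPL + A_weight
L_A = 84.1 + (-1.1)
L_A = 83.0

83.0 dBA


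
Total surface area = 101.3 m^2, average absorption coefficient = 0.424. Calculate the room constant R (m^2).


Given values:
  S = 101.3 m^2, alpha = 0.424
Formula: R = S * alpha / (1 - alpha)
Numerator: 101.3 * 0.424 = 42.9512
Denominator: 1 - 0.424 = 0.576
R = 42.9512 / 0.576 = 74.57

74.57 m^2


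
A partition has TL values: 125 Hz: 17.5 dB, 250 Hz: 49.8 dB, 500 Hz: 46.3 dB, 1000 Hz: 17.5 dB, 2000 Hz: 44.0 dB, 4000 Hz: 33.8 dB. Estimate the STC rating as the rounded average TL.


Given TL values at each frequency:
  125 Hz: 17.5 dB
  250 Hz: 49.8 dB
  500 Hz: 46.3 dB
  1000 Hz: 17.5 dB
  2000 Hz: 44.0 dB
  4000 Hz: 33.8 dB
Formula: STC ~ round(average of TL values)
Sum = 17.5 + 49.8 + 46.3 + 17.5 + 44.0 + 33.8 = 208.9
Average = 208.9 / 6 = 34.82
Rounded: 35

35


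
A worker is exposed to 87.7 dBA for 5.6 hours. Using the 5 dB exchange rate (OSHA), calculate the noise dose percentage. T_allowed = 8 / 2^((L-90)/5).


Given values:
  L = 87.7 dBA, T = 5.6 hours
Formula: T_allowed = 8 / 2^((L - 90) / 5)
Compute exponent: (87.7 - 90) / 5 = -0.46
Compute 2^(-0.46) = 0.726986
T_allowed = 8 / 0.726986 = 11.004338 hours
Dose = (T / T_allowed) * 100
Dose = (5.6 / 11.004338) * 100 = 50.89

50.89 %


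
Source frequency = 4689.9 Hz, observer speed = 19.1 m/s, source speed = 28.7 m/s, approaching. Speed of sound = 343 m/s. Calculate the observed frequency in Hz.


Given values:
  f_s = 4689.9 Hz, v_o = 19.1 m/s, v_s = 28.7 m/s
  Direction: approaching
Formula: f_o = f_s * (c + v_o) / (c - v_s)
Numerator: c + v_o = 343 + 19.1 = 362.1
Denominator: c - v_s = 343 - 28.7 = 314.3
f_o = 4689.9 * 362.1 / 314.3 = 5403.16

5403.16 Hz


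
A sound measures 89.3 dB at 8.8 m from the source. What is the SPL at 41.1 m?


Given values:
  SPL1 = 89.3 dB, r1 = 8.8 m, r2 = 41.1 m
Formula: SPL2 = SPL1 - 20 * log10(r2 / r1)
Compute ratio: r2 / r1 = 41.1 / 8.8 = 4.6705
Compute log10: log10(4.6705) = 0.669363
Compute drop: 20 * 0.669363 = 13.3873
SPL2 = 89.3 - 13.3873 = 75.91

75.91 dB


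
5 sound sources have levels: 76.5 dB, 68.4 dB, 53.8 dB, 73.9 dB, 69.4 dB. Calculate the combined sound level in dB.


Formula: L_total = 10 * log10( sum(10^(Li/10)) )
  Source 1: 10^(76.5/10) = 44668359.2151
  Source 2: 10^(68.4/10) = 6918309.7092
  Source 3: 10^(53.8/10) = 239883.2919
  Source 4: 10^(73.9/10) = 24547089.1569
  Source 5: 10^(69.4/10) = 8709635.8996
Sum of linear values = 85083277.2727
L_total = 10 * log10(85083277.2727) = 79.3

79.3 dB


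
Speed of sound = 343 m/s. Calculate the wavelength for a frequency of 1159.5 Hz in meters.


Given values:
  c = 343 m/s, f = 1159.5 Hz
Formula: lambda = c / f
lambda = 343 / 1159.5
lambda = 0.2958

0.2958 m


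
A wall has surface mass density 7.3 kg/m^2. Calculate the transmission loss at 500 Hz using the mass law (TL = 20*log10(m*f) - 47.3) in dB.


Given values:
  m = 7.3 kg/m^2, f = 500 Hz
Formula: TL = 20 * log10(m * f) - 47.3
Compute m * f = 7.3 * 500 = 3650.0
Compute log10(3650.0) = 3.562293
Compute 20 * 3.562293 = 71.2459
TL = 71.2459 - 47.3 = 23.95

23.95 dB


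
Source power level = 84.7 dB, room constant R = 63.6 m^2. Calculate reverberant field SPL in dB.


Given values:
  Lw = 84.7 dB, R = 63.6 m^2
Formula: SPL = Lw + 10 * log10(4 / R)
Compute 4 / R = 4 / 63.6 = 0.062893
Compute 10 * log10(0.062893) = -12.014
SPL = 84.7 + (-12.014) = 72.69

72.69 dB


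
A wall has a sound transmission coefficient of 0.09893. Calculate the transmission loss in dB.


Given values:
  tau = 0.09893
Formula: TL = 10 * log10(1 / tau)
Compute 1 / tau = 1 / 0.09893 = 10.1082
Compute log10(10.1082) = 1.004674
TL = 10 * 1.004674 = 10.05

10.05 dB


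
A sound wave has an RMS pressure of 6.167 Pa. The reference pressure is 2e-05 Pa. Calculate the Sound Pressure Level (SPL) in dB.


Given values:
  p = 6.167 Pa
  p_ref = 2e-05 Pa
Formula: SPL = 20 * log10(p / p_ref)
Compute ratio: p / p_ref = 6.167 / 2e-05 = 308350
Compute log10: log10(308350) = 5.489044
Multiply: SPL = 20 * 5.489044 = 109.78

109.78 dB


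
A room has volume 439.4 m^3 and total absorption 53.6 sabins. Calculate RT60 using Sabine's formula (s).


Given values:
  V = 439.4 m^3
  A = 53.6 sabins
Formula: RT60 = 0.161 * V / A
Numerator: 0.161 * 439.4 = 70.7434
RT60 = 70.7434 / 53.6 = 1.32

1.32 s


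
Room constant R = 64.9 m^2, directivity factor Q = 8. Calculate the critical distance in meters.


Given values:
  R = 64.9 m^2, Q = 8
Formula: d_c = 0.141 * sqrt(Q * R)
Compute Q * R = 8 * 64.9 = 519.2
Compute sqrt(519.2) = 22.786
d_c = 0.141 * 22.786 = 3.213

3.213 m


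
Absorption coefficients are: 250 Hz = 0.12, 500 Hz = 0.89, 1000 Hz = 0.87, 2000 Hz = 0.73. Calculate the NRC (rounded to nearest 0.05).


Given values:
  a_250 = 0.12, a_500 = 0.89
  a_1000 = 0.87, a_2000 = 0.73
Formula: NRC = (a250 + a500 + a1000 + a2000) / 4
Sum = 0.12 + 0.89 + 0.87 + 0.73 = 2.61
NRC = 2.61 / 4 = 0.6525
Rounded to nearest 0.05: 0.65

0.65


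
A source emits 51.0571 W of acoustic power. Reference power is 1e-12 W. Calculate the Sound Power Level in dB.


Given values:
  W = 51.0571 W
  W_ref = 1e-12 W
Formula: SWL = 10 * log10(W / W_ref)
Compute ratio: W / W_ref = 51057100000000
Compute log10: log10(51057100000000) = 13.708056
Multiply: SWL = 10 * 13.708056 = 137.08

137.08 dB


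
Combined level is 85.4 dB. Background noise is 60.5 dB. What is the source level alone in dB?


Given values:
  L_total = 85.4 dB, L_bg = 60.5 dB
Formula: L_source = 10 * log10(10^(L_total/10) - 10^(L_bg/10))
Convert to linear:
  10^(85.4/10) = 346736850.4525
  10^(60.5/10) = 1122018.4543
Difference: 346736850.4525 - 1122018.4543 = 345614831.9982
L_source = 10 * log10(345614831.9982) = 85.39

85.39 dB


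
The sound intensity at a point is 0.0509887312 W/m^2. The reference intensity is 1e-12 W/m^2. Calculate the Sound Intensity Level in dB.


Given values:
  I = 0.0509887312 W/m^2
  I_ref = 1e-12 W/m^2
Formula: SIL = 10 * log10(I / I_ref)
Compute ratio: I / I_ref = 50988731200
Compute log10: log10(50988731200) = 10.707474
Multiply: SIL = 10 * 10.707474 = 107.07

107.07 dB


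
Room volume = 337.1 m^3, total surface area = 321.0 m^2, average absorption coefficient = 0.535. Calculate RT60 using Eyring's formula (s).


Given values:
  V = 337.1 m^3, S = 321.0 m^2, alpha = 0.535
Formula: RT60 = 0.161 * V / (-S * ln(1 - alpha))
Compute ln(1 - 0.535) = ln(0.465) = -0.765718
Denominator: -321.0 * -0.765718 = 245.7955
Numerator: 0.161 * 337.1 = 54.2731
RT60 = 54.2731 / 245.7955 = 0.221

0.221 s


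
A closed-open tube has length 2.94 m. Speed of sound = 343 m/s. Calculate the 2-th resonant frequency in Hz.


Given values:
  Tube type: closed-open, L = 2.94 m, c = 343 m/s, n = 2
Formula: f_n = (2n - 1) * c / (4 * L)
Compute 2n - 1 = 2*2 - 1 = 3
Compute 4 * L = 4 * 2.94 = 11.76
f = 3 * 343 / 11.76
f = 87.5

87.5 Hz


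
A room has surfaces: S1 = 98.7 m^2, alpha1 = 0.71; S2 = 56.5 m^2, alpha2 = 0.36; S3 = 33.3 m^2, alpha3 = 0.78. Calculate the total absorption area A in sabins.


Given surfaces:
  Surface 1: 98.7 * 0.71 = 70.077
  Surface 2: 56.5 * 0.36 = 20.34
  Surface 3: 33.3 * 0.78 = 25.974
Formula: A = sum(Si * alpha_i)
A = 70.077 + 20.34 + 25.974
A = 116.39

116.39 sabins


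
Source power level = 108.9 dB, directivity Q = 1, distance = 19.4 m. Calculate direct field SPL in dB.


Given values:
  Lw = 108.9 dB, Q = 1, r = 19.4 m
Formula: SPL = Lw + 10 * log10(Q / (4 * pi * r^2))
Compute 4 * pi * r^2 = 4 * pi * 19.4^2 = 4729.4792
Compute Q / denom = 1 / 4729.4792 = 0.00021144
Compute 10 * log10(0.00021144) = -36.7481
SPL = 108.9 + (-36.7481) = 72.15

72.15 dB


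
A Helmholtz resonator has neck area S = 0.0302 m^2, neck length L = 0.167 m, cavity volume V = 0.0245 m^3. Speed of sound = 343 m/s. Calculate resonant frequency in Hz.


Given values:
  S = 0.0302 m^2, L = 0.167 m, V = 0.0245 m^3, c = 343 m/s
Formula: f = (c / (2*pi)) * sqrt(S / (V * L))
Compute V * L = 0.0245 * 0.167 = 0.0040915
Compute S / (V * L) = 0.0302 / 0.0040915 = 7.3812
Compute sqrt(7.3812) = 2.716836
Compute c / (2*pi) = 343 / 6.283185 = 54.590148
f = 54.590148 * 2.716836 = 148.31

148.31 Hz


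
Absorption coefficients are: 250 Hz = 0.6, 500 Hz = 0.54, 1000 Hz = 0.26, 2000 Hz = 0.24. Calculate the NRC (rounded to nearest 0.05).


Given values:
  a_250 = 0.6, a_500 = 0.54
  a_1000 = 0.26, a_2000 = 0.24
Formula: NRC = (a250 + a500 + a1000 + a2000) / 4
Sum = 0.6 + 0.54 + 0.26 + 0.24 = 1.64
NRC = 1.64 / 4 = 0.41
Rounded to nearest 0.05: 0.4

0.4


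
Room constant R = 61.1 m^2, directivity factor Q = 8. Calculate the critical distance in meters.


Given values:
  R = 61.1 m^2, Q = 8
Formula: d_c = 0.141 * sqrt(Q * R)
Compute Q * R = 8 * 61.1 = 488.8
Compute sqrt(488.8) = 22.1088
d_c = 0.141 * 22.1088 = 3.117

3.117 m


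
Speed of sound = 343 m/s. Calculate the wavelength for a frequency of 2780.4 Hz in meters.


Given values:
  c = 343 m/s, f = 2780.4 Hz
Formula: lambda = c / f
lambda = 343 / 2780.4
lambda = 0.1234

0.1234 m


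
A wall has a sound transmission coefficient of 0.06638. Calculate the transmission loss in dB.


Given values:
  tau = 0.06638
Formula: TL = 10 * log10(1 / tau)
Compute 1 / tau = 1 / 0.06638 = 15.0648
Compute log10(15.0648) = 1.177963
TL = 10 * 1.177963 = 11.78

11.78 dB


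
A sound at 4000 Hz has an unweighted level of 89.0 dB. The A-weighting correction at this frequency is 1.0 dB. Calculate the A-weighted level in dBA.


Given values:
  SPL = 89.0 dB
  A-weighting at 4000 Hz = 1.0 dB
Formula: L_A = SPL + A_weight
L_A = 89.0 + (1.0)
L_A = 90.0

90.0 dBA


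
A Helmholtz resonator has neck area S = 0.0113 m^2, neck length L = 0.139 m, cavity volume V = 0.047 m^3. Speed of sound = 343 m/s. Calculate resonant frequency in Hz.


Given values:
  S = 0.0113 m^2, L = 0.139 m, V = 0.047 m^3, c = 343 m/s
Formula: f = (c / (2*pi)) * sqrt(S / (V * L))
Compute V * L = 0.047 * 0.139 = 0.006533
Compute S / (V * L) = 0.0113 / 0.006533 = 1.7297
Compute sqrt(1.7297) = 1.315181
Compute c / (2*pi) = 343 / 6.283185 = 54.590148
f = 54.590148 * 1.315181 = 71.8

71.8 Hz


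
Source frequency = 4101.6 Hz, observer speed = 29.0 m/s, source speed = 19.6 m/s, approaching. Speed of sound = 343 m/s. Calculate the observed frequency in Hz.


Given values:
  f_s = 4101.6 Hz, v_o = 29.0 m/s, v_s = 19.6 m/s
  Direction: approaching
Formula: f_o = f_s * (c + v_o) / (c - v_s)
Numerator: c + v_o = 343 + 29.0 = 372.0
Denominator: c - v_s = 343 - 19.6 = 323.4
f_o = 4101.6 * 372.0 / 323.4 = 4717.98

4717.98 Hz


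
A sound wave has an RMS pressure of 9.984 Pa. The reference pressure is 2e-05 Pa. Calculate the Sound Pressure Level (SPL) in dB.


Given values:
  p = 9.984 Pa
  p_ref = 2e-05 Pa
Formula: SPL = 20 * log10(p / p_ref)
Compute ratio: p / p_ref = 9.984 / 2e-05 = 499200
Compute log10: log10(499200) = 5.698275
Multiply: SPL = 20 * 5.698275 = 113.97

113.97 dB


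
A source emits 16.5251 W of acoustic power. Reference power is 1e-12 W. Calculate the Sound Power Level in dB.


Given values:
  W = 16.5251 W
  W_ref = 1e-12 W
Formula: SWL = 10 * log10(W / W_ref)
Compute ratio: W / W_ref = 16525100000000
Compute log10: log10(16525100000000) = 13.218144
Multiply: SWL = 10 * 13.218144 = 132.18

132.18 dB


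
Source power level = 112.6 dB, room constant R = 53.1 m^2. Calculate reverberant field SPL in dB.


Given values:
  Lw = 112.6 dB, R = 53.1 m^2
Formula: SPL = Lw + 10 * log10(4 / R)
Compute 4 / R = 4 / 53.1 = 0.07533
Compute 10 * log10(0.07533) = -11.2303
SPL = 112.6 + (-11.2303) = 101.37

101.37 dB


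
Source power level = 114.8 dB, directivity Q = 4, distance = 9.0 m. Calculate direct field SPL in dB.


Given values:
  Lw = 114.8 dB, Q = 4, r = 9.0 m
Formula: SPL = Lw + 10 * log10(Q / (4 * pi * r^2))
Compute 4 * pi * r^2 = 4 * pi * 9.0^2 = 1017.876
Compute Q / denom = 4 / 1017.876 = 0.00392975
Compute 10 * log10(0.00392975) = -24.0564
SPL = 114.8 + (-24.0564) = 90.74

90.74 dB


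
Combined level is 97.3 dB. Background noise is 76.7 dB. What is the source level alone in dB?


Given values:
  L_total = 97.3 dB, L_bg = 76.7 dB
Formula: L_source = 10 * log10(10^(L_total/10) - 10^(L_bg/10))
Convert to linear:
  10^(97.3/10) = 5370317963.7025
  10^(76.7/10) = 46773514.1287
Difference: 5370317963.7025 - 46773514.1287 = 5323544449.5738
L_source = 10 * log10(5323544449.5738) = 97.26

97.26 dB


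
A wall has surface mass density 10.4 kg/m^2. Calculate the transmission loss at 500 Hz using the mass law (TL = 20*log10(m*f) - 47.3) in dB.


Given values:
  m = 10.4 kg/m^2, f = 500 Hz
Formula: TL = 20 * log10(m * f) - 47.3
Compute m * f = 10.4 * 500 = 5200.0
Compute log10(5200.0) = 3.716003
Compute 20 * 3.716003 = 74.3201
TL = 74.3201 - 47.3 = 27.02

27.02 dB


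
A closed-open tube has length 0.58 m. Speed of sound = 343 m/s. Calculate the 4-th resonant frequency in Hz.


Given values:
  Tube type: closed-open, L = 0.58 m, c = 343 m/s, n = 4
Formula: f_n = (2n - 1) * c / (4 * L)
Compute 2n - 1 = 2*4 - 1 = 7
Compute 4 * L = 4 * 0.58 = 2.32
f = 7 * 343 / 2.32
f = 1034.91

1034.91 Hz
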